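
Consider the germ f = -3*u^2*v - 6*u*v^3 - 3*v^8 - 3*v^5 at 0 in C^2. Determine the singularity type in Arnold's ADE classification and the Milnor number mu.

Type D9, Milnor number mu = 9.

The Hessian of f at 0 is [[0, 0], [0, 0]] with rank 0, so corank 2. A Groebner basis of the Jacobian ideal J(f) in C{u,v} is {u^4, u^3*v - u^2/8 - u*v^2/8, u^3 + u^2*v^2, u*v + v^3}; counting standard monomials gives mu = 9. Corank 2; j^3 = -3*u^2*v has shape L^2 M (L != M), so D-series; mu = 9 gives D_9.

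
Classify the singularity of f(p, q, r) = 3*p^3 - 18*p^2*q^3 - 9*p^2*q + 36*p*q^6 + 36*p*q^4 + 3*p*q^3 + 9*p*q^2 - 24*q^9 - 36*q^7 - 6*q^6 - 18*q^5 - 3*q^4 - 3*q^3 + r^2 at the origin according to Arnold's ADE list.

The Hessian of f at 0 is [[0, 0, 0], [0, 0, 0], [0, 0, 2]] with rank 1, so corank 2. A Groebner basis of the Jacobian ideal J(f) in C{p,q,r} is {p^3 - 3*p^2*q - 6*p^2 + 12*p*q - 6*q^2, 3*p^2 + p*q^2 - 6*p*q + 3*q^2, 3*p^2 - 6*p*q + q^3 + 3*q^2, r}; counting standard monomials gives mu = 7. Corank 2; j^3 = 3*(p - q)^3 is a perfect cube, so E-series; the 4-jet and mu = 7 give E_7.

E_7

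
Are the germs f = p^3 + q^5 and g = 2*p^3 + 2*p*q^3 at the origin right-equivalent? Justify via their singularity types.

No.

The Hessian of f at 0 has rank 0. Corank 2; j^3 = p^3 is a perfect cube, so E-series; the 5-jet and mu = 8 give E_8. The Hessian of g at 0 has rank 0. Corank 2; j^3 = 2*p^3 is a perfect cube, so E-series; the 4-jet and mu = 7 give E_7. f is E_8 but g is E_7, hence not right-equivalent.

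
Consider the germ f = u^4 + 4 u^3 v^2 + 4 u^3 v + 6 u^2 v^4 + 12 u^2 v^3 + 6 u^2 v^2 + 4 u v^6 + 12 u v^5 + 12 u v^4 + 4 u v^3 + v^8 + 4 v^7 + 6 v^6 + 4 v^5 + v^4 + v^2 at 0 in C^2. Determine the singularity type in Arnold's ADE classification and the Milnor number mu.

Type A_3, Milnor number mu = 3.

The Hessian of f at 0 has rank 1. Corank 1: A-series; mu = 3 gives A_3.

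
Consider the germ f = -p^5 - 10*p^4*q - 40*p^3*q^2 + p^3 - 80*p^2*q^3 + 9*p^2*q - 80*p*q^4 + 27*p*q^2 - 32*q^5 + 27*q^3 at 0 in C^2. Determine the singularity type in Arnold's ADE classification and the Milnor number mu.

Type E_8, Milnor number mu = 8.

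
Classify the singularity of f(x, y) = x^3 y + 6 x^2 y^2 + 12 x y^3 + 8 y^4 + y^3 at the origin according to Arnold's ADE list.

The Hessian of f at 0 has rank 0. Corank 2; j^3 = y^3 is a perfect cube, so E-series; the 4-jet and mu = 7 give E_7.

E_7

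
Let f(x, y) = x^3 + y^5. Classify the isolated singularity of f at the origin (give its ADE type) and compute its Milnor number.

Type E8, Milnor number mu = 8.

The Hessian of f at 0 has rank 0. Corank 2; j^3 = x^3 is a perfect cube, so E-series; the 5-jet and mu = 8 give E_8.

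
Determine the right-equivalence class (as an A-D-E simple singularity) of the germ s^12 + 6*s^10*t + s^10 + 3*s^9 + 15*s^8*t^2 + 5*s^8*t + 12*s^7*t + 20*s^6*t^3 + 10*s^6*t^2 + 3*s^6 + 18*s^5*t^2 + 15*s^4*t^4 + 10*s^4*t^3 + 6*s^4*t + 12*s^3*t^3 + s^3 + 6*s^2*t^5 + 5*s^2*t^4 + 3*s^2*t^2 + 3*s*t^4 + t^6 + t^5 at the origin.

E_{8}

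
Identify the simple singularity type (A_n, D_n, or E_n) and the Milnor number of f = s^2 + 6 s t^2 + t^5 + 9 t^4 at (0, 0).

Type A_{4}, Milnor number mu = 4.

The Hessian of f at 0 has rank 1. Corank 1: A-series; mu = 4 gives A_4.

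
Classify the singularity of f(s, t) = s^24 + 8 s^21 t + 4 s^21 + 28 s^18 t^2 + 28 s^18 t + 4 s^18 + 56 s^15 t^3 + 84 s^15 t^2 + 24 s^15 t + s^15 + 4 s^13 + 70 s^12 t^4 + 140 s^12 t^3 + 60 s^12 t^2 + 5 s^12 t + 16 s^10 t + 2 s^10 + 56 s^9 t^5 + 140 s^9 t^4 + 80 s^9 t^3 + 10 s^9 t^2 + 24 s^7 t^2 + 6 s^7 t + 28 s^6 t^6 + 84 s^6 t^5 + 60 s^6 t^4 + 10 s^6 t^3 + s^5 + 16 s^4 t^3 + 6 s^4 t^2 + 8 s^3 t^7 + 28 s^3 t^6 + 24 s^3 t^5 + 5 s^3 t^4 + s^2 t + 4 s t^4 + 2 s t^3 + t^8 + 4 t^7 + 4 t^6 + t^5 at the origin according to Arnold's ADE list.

D9

The Hessian of f at 0 is [[0, 0], [0, 0]] with rank 0, so corank 2. A Groebner basis of the Jacobian ideal J(f) in C{s,t} is {s^2*t^2 - s^2*t/2 + s^2/4 + s*t^2/4, s^2*t/3 + s^2/6 + s*t^3 + s*t/12 + t^3/12, s*t/2 + t^4 + t^3/2, s^3 + 2*s^2*t/3 - 5*s^2/12 - s*t^2/2 + s*t/24 + t^3/24}; counting standard monomials gives mu = 9. Corank 2; j^3 = s^2*t has shape L^2 M (L != M), so D-series; mu = 9 gives D_9.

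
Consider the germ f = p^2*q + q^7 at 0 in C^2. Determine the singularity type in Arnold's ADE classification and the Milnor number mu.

Type D_{8}, Milnor number mu = 8.

The Hessian of f at 0 has rank 0. Corank 2; j^3 = p^2*q has shape L^2 M (L != M), so D-series; mu = 8 gives D_8.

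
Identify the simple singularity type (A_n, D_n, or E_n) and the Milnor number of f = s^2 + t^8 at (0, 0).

The Hessian of f at 0 is [[2, 0], [0, 0]] with rank 1, so corank 1. A Groebner basis of the Jacobian ideal J(f) in C{s,t} is {t^7, s}; counting standard monomials gives mu = 7. Corank 1: A-series; mu = 7 gives A_7.

Type A_{7}, Milnor number mu = 7.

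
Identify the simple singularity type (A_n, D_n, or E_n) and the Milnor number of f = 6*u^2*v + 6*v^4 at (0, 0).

Type D5, Milnor number mu = 5.

The Hessian of f at 0 has rank 0. Corank 2; j^3 = 6*u^2*v has shape L^2 M (L != M), so D-series; mu = 5 gives D_5.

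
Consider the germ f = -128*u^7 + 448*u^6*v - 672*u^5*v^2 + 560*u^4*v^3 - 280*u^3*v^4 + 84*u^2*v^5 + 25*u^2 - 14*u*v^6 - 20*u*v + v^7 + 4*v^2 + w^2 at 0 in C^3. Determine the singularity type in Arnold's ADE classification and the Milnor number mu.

Type A_{6}, Milnor number mu = 6.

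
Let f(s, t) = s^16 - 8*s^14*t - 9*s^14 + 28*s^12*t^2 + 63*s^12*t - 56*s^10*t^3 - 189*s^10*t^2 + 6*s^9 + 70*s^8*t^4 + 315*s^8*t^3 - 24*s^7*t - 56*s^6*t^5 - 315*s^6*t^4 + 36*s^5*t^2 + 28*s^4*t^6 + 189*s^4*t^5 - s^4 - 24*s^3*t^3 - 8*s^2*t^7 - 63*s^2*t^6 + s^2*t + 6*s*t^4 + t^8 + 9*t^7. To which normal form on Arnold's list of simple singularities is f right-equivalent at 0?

D_{9}

The Hessian of f at 0 is [[0, 0], [0, 0]] with rank 0, so corank 2. A Groebner basis of the Jacobian ideal J(f) in C{s,t} is {s^2*t^2, 8*s^2*t/27 + s^2/3 + s*t^3, s*t/3 + t^4, s^3}; counting standard monomials gives mu = 9. Corank 2; j^3 = s^2*t has shape L^2 M (L != M), so D-series; mu = 9 gives D_9.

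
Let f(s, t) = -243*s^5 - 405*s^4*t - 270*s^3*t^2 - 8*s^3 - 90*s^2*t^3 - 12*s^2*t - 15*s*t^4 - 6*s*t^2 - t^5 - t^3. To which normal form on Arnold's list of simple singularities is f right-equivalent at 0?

E_8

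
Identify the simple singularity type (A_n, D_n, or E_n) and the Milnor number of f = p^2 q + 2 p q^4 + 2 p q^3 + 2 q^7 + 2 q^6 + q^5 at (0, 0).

Type D_8, Milnor number mu = 8.

The Hessian of f at 0 has rank 0. Corank 2; j^3 = p^2*q has shape L^2 M (L != M), so D-series; mu = 8 gives D_8.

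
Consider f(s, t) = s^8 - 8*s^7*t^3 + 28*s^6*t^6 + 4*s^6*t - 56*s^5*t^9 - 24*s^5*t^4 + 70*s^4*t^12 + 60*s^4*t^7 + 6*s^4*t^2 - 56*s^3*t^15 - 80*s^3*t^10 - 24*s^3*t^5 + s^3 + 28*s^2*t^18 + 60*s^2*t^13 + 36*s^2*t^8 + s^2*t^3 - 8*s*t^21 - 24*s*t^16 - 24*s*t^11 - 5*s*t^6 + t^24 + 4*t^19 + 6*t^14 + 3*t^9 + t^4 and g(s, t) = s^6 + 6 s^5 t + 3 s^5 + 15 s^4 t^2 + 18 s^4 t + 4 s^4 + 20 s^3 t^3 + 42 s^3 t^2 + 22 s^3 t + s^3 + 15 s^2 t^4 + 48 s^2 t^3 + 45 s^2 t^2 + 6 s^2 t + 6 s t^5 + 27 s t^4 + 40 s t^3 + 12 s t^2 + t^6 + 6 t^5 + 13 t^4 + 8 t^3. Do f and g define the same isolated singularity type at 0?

Yes.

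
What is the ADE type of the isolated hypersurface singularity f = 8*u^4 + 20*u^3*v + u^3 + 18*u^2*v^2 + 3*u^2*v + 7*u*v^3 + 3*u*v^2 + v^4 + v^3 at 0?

The Hessian of f at 0 is [[0, 0], [0, 0]] with rank 0, so corank 2. A Groebner basis of the Jacobian ideal J(f) in C{u,v} is {3*u^2/4 + 3*u*v/2 + v^4 - v^3/4 + 3*v^2/4, u^3 + 9*u^2/4 + 9*u*v/2 + v^3/4 + 9*v^2/4, u^2*v - 7*u^2/4 - 7*u*v/2 - 5*v^3/12 - 7*v^2/4, u^2 + u*v^2 + 2*u*v + 2*v^3/3 + v^2}; counting standard monomials gives mu = 7. Corank 2; j^3 = (u + v)^3 is a perfect cube, so E-series; the 4-jet and mu = 7 give E_7.

E_7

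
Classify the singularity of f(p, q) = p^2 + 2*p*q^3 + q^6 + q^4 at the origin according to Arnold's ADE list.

A3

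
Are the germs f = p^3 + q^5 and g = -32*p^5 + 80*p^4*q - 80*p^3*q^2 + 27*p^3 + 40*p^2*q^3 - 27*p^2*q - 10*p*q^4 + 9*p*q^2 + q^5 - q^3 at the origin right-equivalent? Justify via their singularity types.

Yes.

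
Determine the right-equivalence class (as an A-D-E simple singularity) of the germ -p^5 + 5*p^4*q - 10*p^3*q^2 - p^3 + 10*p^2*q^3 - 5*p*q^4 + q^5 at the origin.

E_8

The Hessian of f at 0 has rank 0. Corank 2; j^3 = -p^3 is a perfect cube, so E-series; the 5-jet and mu = 8 give E_8.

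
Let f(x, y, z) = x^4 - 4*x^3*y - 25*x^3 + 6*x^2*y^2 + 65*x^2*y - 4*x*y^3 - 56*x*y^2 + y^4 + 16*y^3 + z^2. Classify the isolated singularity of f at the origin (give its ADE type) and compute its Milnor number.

The Hessian of f at 0 is [[0, 0, 0], [0, 0, 0], [0, 0, 2]] with rank 1, so corank 2. A Groebner basis of the Jacobian ideal J(f) in C{x,y,z} is {x*y^2 + 125*x*y - 100*y^2, 625*x*y/4 + y^3 - 125*y^2, x^2 - 9*x*y/5 + 4*y^2/5, z}; counting standard monomials gives mu = 5. Corank 2; j^3 = -(x - y)*(5*x - 4*y)^2 has shape L^2 M (L != M), so D-series; mu = 5 gives D_5.

Type D_5, Milnor number mu = 5.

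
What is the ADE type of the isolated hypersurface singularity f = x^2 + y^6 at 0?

The Hessian of f at 0 has rank 1. Corank 1: A-series; mu = 5 gives A_5.

A5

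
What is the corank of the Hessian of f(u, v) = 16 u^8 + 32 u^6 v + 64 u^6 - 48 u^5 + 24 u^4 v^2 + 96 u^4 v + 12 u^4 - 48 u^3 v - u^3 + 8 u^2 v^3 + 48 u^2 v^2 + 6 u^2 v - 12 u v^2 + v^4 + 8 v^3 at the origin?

The Hessian at 0 is [[0, 0], [0, 0]] of rank 0; hence corank 2.

2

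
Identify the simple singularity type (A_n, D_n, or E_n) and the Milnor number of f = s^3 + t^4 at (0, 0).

The Hessian of f at 0 has rank 0. Corank 2; j^3 = s^3 is a perfect cube, so E-series; the 4-jet and mu = 6 give E_6.

Type E_6, Milnor number mu = 6.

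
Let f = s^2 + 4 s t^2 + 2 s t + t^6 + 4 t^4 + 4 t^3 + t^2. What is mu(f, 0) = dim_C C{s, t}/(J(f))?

5

The Hessian of f at 0 has rank 1. Corank 1: A-series; mu = 5 gives A_5.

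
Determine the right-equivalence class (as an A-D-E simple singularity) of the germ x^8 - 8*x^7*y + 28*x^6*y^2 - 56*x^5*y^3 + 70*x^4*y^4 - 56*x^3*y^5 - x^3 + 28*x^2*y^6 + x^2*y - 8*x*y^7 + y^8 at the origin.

D_{9}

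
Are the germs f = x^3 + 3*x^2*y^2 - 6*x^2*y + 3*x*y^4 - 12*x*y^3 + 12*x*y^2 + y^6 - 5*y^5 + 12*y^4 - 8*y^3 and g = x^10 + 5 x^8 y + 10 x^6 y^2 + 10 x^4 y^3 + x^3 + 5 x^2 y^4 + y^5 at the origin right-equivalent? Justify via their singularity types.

Yes.

The Hessian of f at 0 has rank 0. Corank 2; j^3 = (x - 2*y)^3 is a perfect cube, so E-series; the 5-jet and mu = 8 give E_8. The Hessian of g at 0 has rank 0. Corank 2; j^3 = x^3 is a perfect cube, so E-series; the 5-jet and mu = 8 give E_8. Both have type E_8, hence right-equivalent.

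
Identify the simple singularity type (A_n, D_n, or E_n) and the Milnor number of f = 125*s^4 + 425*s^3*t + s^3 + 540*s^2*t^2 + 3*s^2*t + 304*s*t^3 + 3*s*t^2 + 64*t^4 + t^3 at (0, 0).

Type E_{7}, Milnor number mu = 7.

The Hessian of f at 0 has rank 0. Corank 2; j^3 = (s + t)^3 is a perfect cube, so E-series; the 4-jet and mu = 7 give E_7.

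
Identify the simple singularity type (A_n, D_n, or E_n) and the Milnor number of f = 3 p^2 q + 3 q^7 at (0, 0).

Type D_{8}, Milnor number mu = 8.

The Hessian of f at 0 has rank 0. Corank 2; j^3 = 3*p^2*q has shape L^2 M (L != M), so D-series; mu = 8 gives D_8.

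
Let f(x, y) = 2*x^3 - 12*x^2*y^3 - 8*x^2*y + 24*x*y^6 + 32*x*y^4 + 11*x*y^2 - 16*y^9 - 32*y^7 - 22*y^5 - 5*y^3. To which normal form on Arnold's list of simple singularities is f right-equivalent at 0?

The Hessian of f at 0 is [[0, 0], [0, 0]] with rank 0, so corank 2. A Groebner basis of the Jacobian ideal J(f) in C{x,y} is {y^3, x^2 + y^2/2, x*y - y^2/2}; counting standard monomials gives mu = 4. Corank 2; j^3 = (x - y)*(2*x^2 - 6*x*y + 5*y^2) splits into three distinct lines over C (the quadratic factor has nonzero discriminant), so D_4.

D_4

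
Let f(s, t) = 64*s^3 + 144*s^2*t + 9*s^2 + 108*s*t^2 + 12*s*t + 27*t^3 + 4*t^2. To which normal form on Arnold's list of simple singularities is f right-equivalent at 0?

The Hessian of f at 0 has rank 1. Corank 1: A-series; mu = 2 gives A_2.

A_2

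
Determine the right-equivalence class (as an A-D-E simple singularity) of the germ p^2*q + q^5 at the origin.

D6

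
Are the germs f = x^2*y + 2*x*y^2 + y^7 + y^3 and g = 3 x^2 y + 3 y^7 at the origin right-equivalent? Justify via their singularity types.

The Hessian of f at 0 has rank 0. Corank 2; j^3 = y*(x + y)^2 has shape L^2 M (L != M), so D-series; mu = 8 gives D_8. The Hessian of g at 0 has rank 0. Corank 2; j^3 = 3*x^2*y has shape L^2 M (L != M), so D-series; mu = 8 gives D_8. Both have type D_8, hence right-equivalent.

Yes.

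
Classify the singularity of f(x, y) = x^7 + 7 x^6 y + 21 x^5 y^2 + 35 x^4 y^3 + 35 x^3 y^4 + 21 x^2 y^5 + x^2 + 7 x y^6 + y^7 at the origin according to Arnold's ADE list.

A_6

The Hessian of f at 0 has rank 1. Corank 1: A-series; mu = 6 gives A_6.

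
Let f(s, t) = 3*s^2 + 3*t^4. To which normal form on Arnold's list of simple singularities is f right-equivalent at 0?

A3

The Hessian of f at 0 has rank 1. Corank 1: A-series; mu = 3 gives A_3.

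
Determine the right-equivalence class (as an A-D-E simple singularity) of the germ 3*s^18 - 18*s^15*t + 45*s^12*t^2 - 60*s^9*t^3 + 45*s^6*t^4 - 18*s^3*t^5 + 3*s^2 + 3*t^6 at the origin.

A5

The Hessian of f at 0 is [[6, 0], [0, 0]] with rank 1, so corank 1. A Groebner basis of the Jacobian ideal J(f) in C{s,t} is {t^5, s}; counting standard monomials gives mu = 5. Corank 1: A-series; mu = 5 gives A_5.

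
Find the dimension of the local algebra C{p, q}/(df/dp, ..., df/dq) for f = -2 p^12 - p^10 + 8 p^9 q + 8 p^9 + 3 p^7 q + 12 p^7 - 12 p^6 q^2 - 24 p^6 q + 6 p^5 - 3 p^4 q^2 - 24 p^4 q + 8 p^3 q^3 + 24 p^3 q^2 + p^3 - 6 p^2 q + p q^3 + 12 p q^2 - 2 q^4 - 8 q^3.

The Hessian of f at 0 has rank 0. Corank 2; j^3 = (p - 2*q)^3 is a perfect cube, so E-series; the 4-jet and mu = 7 give E_7.

7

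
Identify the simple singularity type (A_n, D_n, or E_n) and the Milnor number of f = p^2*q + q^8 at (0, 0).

Type D_9, Milnor number mu = 9.

The Hessian of f at 0 has rank 0. Corank 2; j^3 = p^2*q has shape L^2 M (L != M), so D-series; mu = 9 gives D_9.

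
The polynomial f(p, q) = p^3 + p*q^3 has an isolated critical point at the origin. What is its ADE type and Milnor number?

The Hessian of f at 0 has rank 0. Corank 2; j^3 = p^3 is a perfect cube, so E-series; the 4-jet and mu = 7 give E_7.

Type E_{7}, Milnor number mu = 7.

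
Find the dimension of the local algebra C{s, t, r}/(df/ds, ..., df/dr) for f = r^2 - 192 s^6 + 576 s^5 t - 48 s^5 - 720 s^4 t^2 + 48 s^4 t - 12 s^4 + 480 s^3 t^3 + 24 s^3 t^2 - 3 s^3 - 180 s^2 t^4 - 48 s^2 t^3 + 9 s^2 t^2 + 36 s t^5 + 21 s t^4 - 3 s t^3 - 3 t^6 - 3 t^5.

The Hessian of f at 0 has rank 1. Corank 2; j^3 = -3*s^3 is a perfect cube, so E-series; the 4-jet and mu = 7 give E_7.

7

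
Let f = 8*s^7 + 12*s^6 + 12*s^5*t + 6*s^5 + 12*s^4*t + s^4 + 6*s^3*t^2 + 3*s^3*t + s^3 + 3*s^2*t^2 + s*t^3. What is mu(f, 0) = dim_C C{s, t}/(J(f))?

The Hessian of f at 0 is [[0, 0], [0, 0]] with rank 0, so corank 2. A Groebner basis of the Jacobian ideal J(f) in C{s,t} is {3*s^2 + t^4 + t^3, s^3, s^2*t - s^2 - t^3/3, 2*s^2 + s*t^2 + 2*t^3/3}; counting standard monomials gives mu = 7. Corank 2; j^3 = s^3 is a perfect cube, so E-series; the 4-jet and mu = 7 give E_7.

7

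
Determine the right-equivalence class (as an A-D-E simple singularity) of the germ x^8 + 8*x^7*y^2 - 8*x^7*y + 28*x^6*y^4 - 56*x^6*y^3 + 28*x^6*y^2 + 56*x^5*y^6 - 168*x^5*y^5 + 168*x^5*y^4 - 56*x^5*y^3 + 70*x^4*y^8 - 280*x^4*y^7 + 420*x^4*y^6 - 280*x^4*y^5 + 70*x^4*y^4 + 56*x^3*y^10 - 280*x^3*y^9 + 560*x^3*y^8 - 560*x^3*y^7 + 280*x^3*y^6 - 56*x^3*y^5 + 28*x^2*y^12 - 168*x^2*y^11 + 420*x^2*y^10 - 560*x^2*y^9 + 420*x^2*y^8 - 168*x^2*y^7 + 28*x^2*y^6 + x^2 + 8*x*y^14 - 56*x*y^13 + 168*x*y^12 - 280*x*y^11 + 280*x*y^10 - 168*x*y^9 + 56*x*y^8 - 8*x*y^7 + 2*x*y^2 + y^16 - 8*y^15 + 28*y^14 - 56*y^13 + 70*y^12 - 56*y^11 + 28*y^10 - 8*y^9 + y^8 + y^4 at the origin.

A_7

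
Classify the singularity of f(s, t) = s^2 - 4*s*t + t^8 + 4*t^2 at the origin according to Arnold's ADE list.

The Hessian of f at 0 is [[2, -4], [-4, 8]] with rank 1, so corank 1. A Groebner basis of the Jacobian ideal J(f) in C{s,t} is {t^7, s - 2*t}; counting standard monomials gives mu = 7. Corank 1: A-series; mu = 7 gives A_7.

A7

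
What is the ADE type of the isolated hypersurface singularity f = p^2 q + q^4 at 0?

The Hessian of f at 0 has rank 0. Corank 2; j^3 = p^2*q has shape L^2 M (L != M), so D-series; mu = 5 gives D_5.

D_5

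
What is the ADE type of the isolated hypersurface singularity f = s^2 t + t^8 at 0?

D_{9}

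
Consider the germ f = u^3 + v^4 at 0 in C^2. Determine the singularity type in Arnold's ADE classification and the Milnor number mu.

The Hessian of f at 0 is [[0, 0], [0, 0]] with rank 0, so corank 2. A Groebner basis of the Jacobian ideal J(f) in C{u,v} is {v^3, u^2}; counting standard monomials gives mu = 6. Corank 2; j^3 = u^3 is a perfect cube, so E-series; the 4-jet and mu = 6 give E_6.

Type E_6, Milnor number mu = 6.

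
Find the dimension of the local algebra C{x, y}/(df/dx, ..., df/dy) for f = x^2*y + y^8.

9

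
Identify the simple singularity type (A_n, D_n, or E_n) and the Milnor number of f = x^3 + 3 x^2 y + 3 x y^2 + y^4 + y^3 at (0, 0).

Type E6, Milnor number mu = 6.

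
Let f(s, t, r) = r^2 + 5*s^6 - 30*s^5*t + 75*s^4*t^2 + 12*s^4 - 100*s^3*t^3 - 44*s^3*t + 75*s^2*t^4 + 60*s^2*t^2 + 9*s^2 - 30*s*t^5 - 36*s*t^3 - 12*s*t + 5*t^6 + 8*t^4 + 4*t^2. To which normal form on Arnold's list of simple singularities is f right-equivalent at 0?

The Hessian of f at 0 is [[18, -12, 0], [-12, 8, 0], [0, 0, 2]] with rank 2, so corank 1. A Groebner basis of the Jacobian ideal J(f) in C{s,t,r} is {s*t^2 - 27*s + 18*t, -81*s/2 + t^3 + 27*t, s^2 - 4*s*t/3 + 4*t^2/9, r}; counting standard monomials gives mu = 5. Corank 1: A-series; mu = 5 gives A_5.

A_{5}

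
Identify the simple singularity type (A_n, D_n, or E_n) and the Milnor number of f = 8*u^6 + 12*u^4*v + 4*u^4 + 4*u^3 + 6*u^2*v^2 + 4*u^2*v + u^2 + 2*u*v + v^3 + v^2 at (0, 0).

Type A_2, Milnor number mu = 2.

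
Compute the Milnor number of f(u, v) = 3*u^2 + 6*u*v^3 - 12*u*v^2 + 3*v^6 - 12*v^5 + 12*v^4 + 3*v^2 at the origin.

The Hessian of f at 0 has rank 2. Corank 0: nondegenerate Morse point, so A_1.

1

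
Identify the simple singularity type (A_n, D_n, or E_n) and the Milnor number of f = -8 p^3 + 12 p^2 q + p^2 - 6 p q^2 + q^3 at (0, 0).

Type A_2, Milnor number mu = 2.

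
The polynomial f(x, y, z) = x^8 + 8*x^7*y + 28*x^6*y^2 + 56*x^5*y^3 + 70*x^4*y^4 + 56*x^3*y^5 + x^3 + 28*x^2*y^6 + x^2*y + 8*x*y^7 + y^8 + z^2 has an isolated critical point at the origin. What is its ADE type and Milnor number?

Type D_{9}, Milnor number mu = 9.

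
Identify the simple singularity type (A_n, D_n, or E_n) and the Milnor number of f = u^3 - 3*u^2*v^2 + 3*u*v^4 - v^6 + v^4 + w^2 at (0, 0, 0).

The Hessian of f at 0 has rank 1. Corank 2; j^3 = u^3 is a perfect cube, so E-series; the 4-jet and mu = 6 give E_6.

Type E6, Milnor number mu = 6.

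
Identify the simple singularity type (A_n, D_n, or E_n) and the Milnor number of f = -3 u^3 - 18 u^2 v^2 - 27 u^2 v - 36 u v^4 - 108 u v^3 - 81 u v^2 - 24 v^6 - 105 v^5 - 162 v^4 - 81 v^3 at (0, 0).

Type E_8, Milnor number mu = 8.

The Hessian of f at 0 has rank 0. Corank 2; j^3 = -3*(u + 3*v)^3 is a perfect cube, so E-series; the 5-jet and mu = 8 give E_8.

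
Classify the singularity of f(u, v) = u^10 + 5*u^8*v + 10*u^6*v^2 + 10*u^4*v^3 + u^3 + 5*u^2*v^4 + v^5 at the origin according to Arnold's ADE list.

E_{8}

The Hessian of f at 0 has rank 0. Corank 2; j^3 = u^3 is a perfect cube, so E-series; the 5-jet and mu = 8 give E_8.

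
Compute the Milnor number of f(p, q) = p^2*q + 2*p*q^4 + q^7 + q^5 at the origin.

6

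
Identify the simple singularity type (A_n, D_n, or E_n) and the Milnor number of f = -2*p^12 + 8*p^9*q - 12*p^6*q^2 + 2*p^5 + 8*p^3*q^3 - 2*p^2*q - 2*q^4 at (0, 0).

Type D_{5}, Milnor number mu = 5.

The Hessian of f at 0 has rank 0. Corank 2; j^3 = -2*p^2*q has shape L^2 M (L != M), so D-series; mu = 5 gives D_5.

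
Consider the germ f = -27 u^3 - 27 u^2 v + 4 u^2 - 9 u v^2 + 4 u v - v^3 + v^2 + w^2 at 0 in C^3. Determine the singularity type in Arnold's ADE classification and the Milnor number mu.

Type A2, Milnor number mu = 2.

The Hessian of f at 0 has rank 2. Corank 1: A-series; mu = 2 gives A_2.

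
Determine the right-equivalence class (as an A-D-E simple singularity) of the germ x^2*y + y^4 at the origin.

D5

The Hessian of f at 0 is [[0, 0], [0, 0]] with rank 0, so corank 2. A Groebner basis of the Jacobian ideal J(f) in C{x,y} is {x^3, x^2/4 + y^3, x*y}; counting standard monomials gives mu = 5. Corank 2; j^3 = x^2*y has shape L^2 M (L != M), so D-series; mu = 5 gives D_5.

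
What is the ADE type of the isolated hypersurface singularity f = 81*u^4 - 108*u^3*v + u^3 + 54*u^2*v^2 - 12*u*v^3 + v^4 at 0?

E6

The Hessian of f at 0 is [[0, 0], [0, 0]] with rank 0, so corank 2. A Groebner basis of the Jacobian ideal J(f) in C{u,v} is {v^4, u*v^2 - v^3/9, u^2}; counting standard monomials gives mu = 6. Corank 2; j^3 = u^3 is a perfect cube, so E-series; the 4-jet and mu = 6 give E_6.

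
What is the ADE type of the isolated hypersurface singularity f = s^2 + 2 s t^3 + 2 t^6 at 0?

The Hessian of f at 0 is [[2, 0], [0, 0]] with rank 1, so corank 1. A Groebner basis of the Jacobian ideal J(f) in C{s,t} is {s*t^2, s + t^3, s^2}; counting standard monomials gives mu = 5. Corank 1: A-series; mu = 5 gives A_5.

A_{5}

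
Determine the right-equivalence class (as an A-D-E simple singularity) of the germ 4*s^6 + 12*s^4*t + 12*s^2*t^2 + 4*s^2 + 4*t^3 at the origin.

The Hessian of f at 0 is [[8, 0], [0, 0]] with rank 1, so corank 1. A Groebner basis of the Jacobian ideal J(f) in C{s,t} is {t^2, s}; counting standard monomials gives mu = 2. Corank 1: A-series; mu = 2 gives A_2.

A_2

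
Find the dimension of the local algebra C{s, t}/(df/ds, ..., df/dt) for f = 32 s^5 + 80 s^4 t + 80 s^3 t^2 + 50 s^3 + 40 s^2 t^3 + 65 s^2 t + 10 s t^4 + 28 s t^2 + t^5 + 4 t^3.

The Hessian of f at 0 has rank 0. Corank 2; j^3 = (2*s + t)*(5*s + 2*t)^2 has shape L^2 M (L != M), so D-series; mu = 6 gives D_6.

6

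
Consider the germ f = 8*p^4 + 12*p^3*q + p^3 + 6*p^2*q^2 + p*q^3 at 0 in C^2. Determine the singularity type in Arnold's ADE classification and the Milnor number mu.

The Hessian of f at 0 has rank 0. Corank 2; j^3 = p^3 is a perfect cube, so E-series; the 4-jet and mu = 7 give E_7.

Type E_{7}, Milnor number mu = 7.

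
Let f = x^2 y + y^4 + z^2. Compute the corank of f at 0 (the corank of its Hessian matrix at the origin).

The Hessian at 0 is [[0, 0, 0], [0, 0, 0], [0, 0, 2]] of rank 1; hence corank 2.

2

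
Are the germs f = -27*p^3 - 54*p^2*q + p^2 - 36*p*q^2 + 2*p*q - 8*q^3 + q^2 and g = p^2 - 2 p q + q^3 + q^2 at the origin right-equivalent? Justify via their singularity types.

Yes.

The Hessian of f at 0 is [[2, 2], [2, 2]] with rank 1, so corank 1. A Groebner basis of the Jacobian ideal J(f) in C{p,q} is {q^2, p + q}; counting standard monomials gives mu = 2. Corank 1: A-series; mu = 2 gives A_2. The Hessian of g at 0 is [[2, -2], [-2, 2]] with rank 1, so corank 1. A Groebner basis of the Jacobian ideal J(g) in C{p,q} is {q^2, p - q}; counting standard monomials gives mu = 2. Corank 1: A-series; mu = 2 gives A_2. Both have type A_2, hence right-equivalent.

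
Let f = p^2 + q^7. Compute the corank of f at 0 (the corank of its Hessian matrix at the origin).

The Hessian at 0 is [[2, 0], [0, 0]] of rank 1; hence corank 1.

1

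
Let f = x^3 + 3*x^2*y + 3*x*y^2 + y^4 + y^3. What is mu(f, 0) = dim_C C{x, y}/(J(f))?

6

The Hessian of f at 0 has rank 0. Corank 2; j^3 = (x + y)^3 is a perfect cube, so E-series; the 4-jet and mu = 6 give E_6.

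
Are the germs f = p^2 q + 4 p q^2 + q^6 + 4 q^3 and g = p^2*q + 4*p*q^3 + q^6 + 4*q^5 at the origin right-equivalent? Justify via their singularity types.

Yes.

The Hessian of f at 0 is [[0, 0], [0, 0]] with rank 0, so corank 2. A Groebner basis of the Jacobian ideal J(f) in C{p,q} is {p^2/6 + q^5 - 2*q^2/3, p^3 + 8*q^3, p*q + 2*q^2}; counting standard monomials gives mu = 7. Corank 2; j^3 = q*(p + 2*q)^2 has shape L^2 M (L != M), so D-series; mu = 7 gives D_7. The Hessian of g at 0 is [[0, 0], [0, 0]] with rank 0, so corank 2. A Groebner basis of the Jacobian ideal J(g) in C{p,q} is {p^3, p^2*q + 2*p^2/3 + 4*p*q^2/3, p*q/2 + q^3}; counting standard monomials gives mu = 7. Corank 2; j^3 = p^2*q has shape L^2 M (L != M), so D-series; mu = 7 gives D_7. Both have type D_7, hence right-equivalent.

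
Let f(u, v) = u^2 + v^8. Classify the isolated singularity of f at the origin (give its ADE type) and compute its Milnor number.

Type A_7, Milnor number mu = 7.

The Hessian of f at 0 has rank 1. Corank 1: A-series; mu = 7 gives A_7.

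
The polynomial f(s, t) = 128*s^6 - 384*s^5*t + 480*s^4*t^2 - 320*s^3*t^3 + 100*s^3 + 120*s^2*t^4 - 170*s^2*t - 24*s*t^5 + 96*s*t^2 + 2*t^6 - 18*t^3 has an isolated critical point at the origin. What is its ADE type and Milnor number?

The Hessian of f at 0 has rank 0. Corank 2; j^3 = 2*(2*s - t)*(5*s - 3*t)^2 has shape L^2 M (L != M), so D-series; mu = 7 gives D_7.

Type D_{7}, Milnor number mu = 7.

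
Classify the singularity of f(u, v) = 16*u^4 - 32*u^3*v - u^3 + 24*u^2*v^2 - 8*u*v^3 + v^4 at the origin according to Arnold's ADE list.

E_{6}

The Hessian of f at 0 is [[0, 0], [0, 0]] with rank 0, so corank 2. A Groebner basis of the Jacobian ideal J(f) in C{u,v} is {v^4, u*v^2 - v^3/6, u^2}; counting standard monomials gives mu = 6. Corank 2; j^3 = -u^3 is a perfect cube, so E-series; the 4-jet and mu = 6 give E_6.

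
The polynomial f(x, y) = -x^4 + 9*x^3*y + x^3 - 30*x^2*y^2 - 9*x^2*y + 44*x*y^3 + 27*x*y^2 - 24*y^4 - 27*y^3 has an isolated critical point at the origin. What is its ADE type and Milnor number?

Type E7, Milnor number mu = 7.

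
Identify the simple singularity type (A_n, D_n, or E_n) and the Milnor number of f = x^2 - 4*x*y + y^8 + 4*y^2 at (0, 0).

Type A_7, Milnor number mu = 7.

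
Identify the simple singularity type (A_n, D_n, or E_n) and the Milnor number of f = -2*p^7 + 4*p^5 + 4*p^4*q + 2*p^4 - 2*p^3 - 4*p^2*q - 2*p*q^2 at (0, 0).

Type D_5, Milnor number mu = 5.

The Hessian of f at 0 is [[0, 0], [0, 0]] with rank 0, so corank 2. A Groebner basis of the Jacobian ideal J(f) in C{p,q} is {p*q^2 - p*q/4 - q^2/4, p*q/4 + q^3 + q^2/4, p^2 + p*q}; counting standard monomials gives mu = 5. Corank 2; j^3 = -2*p*(p + q)^2 has shape L^2 M (L != M), so D-series; mu = 5 gives D_5.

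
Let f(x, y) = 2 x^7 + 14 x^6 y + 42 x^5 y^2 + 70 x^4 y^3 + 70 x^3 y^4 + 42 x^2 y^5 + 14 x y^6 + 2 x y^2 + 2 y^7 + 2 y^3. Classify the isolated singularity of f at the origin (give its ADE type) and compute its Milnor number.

Type D_8, Milnor number mu = 8.

The Hessian of f at 0 has rank 0. Corank 2; j^3 = 2*y^2*(x + y) has shape L^2 M (L != M), so D-series; mu = 8 gives D_8.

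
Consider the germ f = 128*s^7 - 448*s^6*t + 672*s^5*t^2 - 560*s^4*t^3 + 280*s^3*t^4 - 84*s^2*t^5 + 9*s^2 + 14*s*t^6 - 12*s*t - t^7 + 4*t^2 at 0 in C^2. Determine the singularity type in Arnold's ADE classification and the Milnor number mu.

The Hessian of f at 0 has rank 1. Corank 1: A-series; mu = 6 gives A_6.

Type A6, Milnor number mu = 6.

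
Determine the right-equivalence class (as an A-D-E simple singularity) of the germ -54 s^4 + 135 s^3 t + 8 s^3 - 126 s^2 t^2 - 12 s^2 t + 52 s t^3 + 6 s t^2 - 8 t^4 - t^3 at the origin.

E_{7}

The Hessian of f at 0 has rank 0. Corank 2; j^3 = (2*s - t)^3 is a perfect cube, so E-series; the 4-jet and mu = 7 give E_7.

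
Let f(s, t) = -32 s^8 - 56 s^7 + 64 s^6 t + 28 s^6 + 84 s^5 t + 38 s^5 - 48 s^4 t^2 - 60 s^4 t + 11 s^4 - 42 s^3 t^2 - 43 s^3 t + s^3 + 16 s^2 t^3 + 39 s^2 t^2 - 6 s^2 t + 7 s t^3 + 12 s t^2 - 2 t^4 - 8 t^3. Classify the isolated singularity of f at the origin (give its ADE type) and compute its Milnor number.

Type E7, Milnor number mu = 7.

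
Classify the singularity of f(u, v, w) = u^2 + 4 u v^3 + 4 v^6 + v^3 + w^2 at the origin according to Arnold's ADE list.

A_2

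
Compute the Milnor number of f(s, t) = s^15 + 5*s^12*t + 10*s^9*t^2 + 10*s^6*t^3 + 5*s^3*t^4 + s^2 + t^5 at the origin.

The Hessian of f at 0 has rank 1. Corank 1: A-series; mu = 4 gives A_4.

4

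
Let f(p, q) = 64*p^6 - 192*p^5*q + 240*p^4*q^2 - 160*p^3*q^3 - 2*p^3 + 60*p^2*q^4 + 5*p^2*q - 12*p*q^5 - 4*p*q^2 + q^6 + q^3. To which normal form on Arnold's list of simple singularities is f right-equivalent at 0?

The Hessian of f at 0 has rank 0. Corank 2; j^3 = -(p - q)^2*(2*p - q) has shape L^2 M (L != M), so D-series; mu = 7 gives D_7.

D7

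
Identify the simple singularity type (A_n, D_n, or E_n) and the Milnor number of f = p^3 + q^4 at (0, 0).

Type E_6, Milnor number mu = 6.

The Hessian of f at 0 is [[0, 0], [0, 0]] with rank 0, so corank 2. A Groebner basis of the Jacobian ideal J(f) in C{p,q} is {q^3, p^2}; counting standard monomials gives mu = 6. Corank 2; j^3 = p^3 is a perfect cube, so E-series; the 4-jet and mu = 6 give E_6.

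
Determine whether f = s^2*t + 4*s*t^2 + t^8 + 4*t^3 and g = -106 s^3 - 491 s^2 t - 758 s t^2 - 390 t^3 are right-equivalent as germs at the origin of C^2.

No.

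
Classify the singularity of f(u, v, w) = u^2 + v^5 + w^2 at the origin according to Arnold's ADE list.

A_4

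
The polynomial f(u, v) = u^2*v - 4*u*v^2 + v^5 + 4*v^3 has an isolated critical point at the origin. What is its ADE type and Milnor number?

Type D6, Milnor number mu = 6.

The Hessian of f at 0 has rank 0. Corank 2; j^3 = v*(u - 2*v)^2 has shape L^2 M (L != M), so D-series; mu = 6 gives D_6.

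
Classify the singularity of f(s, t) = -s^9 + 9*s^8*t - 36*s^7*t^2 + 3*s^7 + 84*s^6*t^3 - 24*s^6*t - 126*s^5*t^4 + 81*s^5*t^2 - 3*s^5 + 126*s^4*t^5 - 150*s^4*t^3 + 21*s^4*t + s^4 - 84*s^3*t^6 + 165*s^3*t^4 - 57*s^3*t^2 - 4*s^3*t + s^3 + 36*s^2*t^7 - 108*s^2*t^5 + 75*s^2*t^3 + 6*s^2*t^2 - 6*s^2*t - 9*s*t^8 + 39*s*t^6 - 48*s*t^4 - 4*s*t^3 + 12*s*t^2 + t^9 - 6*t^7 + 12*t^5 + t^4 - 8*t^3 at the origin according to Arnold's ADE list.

The Hessian of f at 0 has rank 0. Corank 2; j^3 = (s - 2*t)^3 is a perfect cube, so E-series; the 4-jet and mu = 6 give E_6.

E6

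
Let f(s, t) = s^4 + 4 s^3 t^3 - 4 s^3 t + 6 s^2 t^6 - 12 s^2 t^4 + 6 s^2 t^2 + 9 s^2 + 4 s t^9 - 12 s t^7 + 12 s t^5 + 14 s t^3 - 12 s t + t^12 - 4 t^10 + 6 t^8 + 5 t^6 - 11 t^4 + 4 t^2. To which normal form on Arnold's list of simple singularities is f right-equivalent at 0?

A_3

The Hessian of f at 0 is [[18, -12], [-12, 8]] with rank 1, so corank 1. A Groebner basis of the Jacobian ideal J(f) in C{s,t} is {t^3, s - 2*t/3}; counting standard monomials gives mu = 3. Corank 1: A-series; mu = 3 gives A_3.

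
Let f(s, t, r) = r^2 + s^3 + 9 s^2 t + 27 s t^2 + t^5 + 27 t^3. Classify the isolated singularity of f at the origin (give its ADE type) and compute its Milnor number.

Type E_8, Milnor number mu = 8.

The Hessian of f at 0 has rank 1. Corank 2; j^3 = (s + 3*t)^3 is a perfect cube, so E-series; the 5-jet and mu = 8 give E_8.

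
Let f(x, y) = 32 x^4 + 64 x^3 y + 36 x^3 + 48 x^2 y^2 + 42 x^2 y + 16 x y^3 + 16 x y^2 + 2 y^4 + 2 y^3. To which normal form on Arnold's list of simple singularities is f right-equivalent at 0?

The Hessian of f at 0 has rank 0. Corank 2; j^3 = 2*(2*x + y)*(3*x + y)^2 has shape L^2 M (L != M), so D-series; mu = 5 gives D_5.

D_5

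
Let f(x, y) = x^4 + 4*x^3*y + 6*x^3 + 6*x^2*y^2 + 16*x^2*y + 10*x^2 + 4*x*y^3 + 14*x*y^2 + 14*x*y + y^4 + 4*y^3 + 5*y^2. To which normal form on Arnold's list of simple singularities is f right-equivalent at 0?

A_1

The Hessian of f at 0 has rank 2. Corank 0: nondegenerate Morse point, so A_1.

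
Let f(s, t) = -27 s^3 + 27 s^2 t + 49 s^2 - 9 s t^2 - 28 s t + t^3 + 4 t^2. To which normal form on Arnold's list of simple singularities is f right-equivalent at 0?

A_{2}

The Hessian of f at 0 has rank 1. Corank 1: A-series; mu = 2 gives A_2.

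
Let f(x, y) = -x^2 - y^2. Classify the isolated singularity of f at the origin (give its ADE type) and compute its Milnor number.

The Hessian of f at 0 has rank 2. Corank 0: nondegenerate Morse point, so A_1.

Type A1, Milnor number mu = 1.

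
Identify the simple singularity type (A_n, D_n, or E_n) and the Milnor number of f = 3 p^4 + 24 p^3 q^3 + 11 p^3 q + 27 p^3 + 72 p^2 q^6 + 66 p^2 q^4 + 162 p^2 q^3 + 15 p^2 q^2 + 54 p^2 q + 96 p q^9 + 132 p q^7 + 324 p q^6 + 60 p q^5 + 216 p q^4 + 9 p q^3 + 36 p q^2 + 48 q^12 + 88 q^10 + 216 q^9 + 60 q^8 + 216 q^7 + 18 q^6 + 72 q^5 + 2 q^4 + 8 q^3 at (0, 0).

The Hessian of f at 0 is [[0, 0], [0, 0]] with rank 0, so corank 2. A Groebner basis of the Jacobian ideal J(f) in C{p,q} is {19683*p^2 + 26244*p*q + q^4 + 27*q^3 + 8748*q^2, p^3 + 270*p^2 + 360*p*q + 2*q^3/3 + 120*q^2, p^2*q - 243*p^2 - 324*p*q - 7*q^3/9 - 108*q^2, 162*p^2 + p*q^2 + 216*p*q + 8*q^3/9 + 72*q^2}; counting standard monomials gives mu = 7. Corank 2; j^3 = (3*p + 2*q)^3 is a perfect cube, so E-series; the 4-jet and mu = 7 give E_7.

Type E_{7}, Milnor number mu = 7.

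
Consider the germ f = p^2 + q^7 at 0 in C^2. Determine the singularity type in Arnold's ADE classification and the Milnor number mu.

The Hessian of f at 0 has rank 1. Corank 1: A-series; mu = 6 gives A_6.

Type A_6, Milnor number mu = 6.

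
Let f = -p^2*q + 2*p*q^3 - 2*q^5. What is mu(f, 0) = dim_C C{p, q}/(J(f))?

6

The Hessian of f at 0 has rank 0. Corank 2; j^3 = -p^2*q has shape L^2 M (L != M), so D-series; mu = 6 gives D_6.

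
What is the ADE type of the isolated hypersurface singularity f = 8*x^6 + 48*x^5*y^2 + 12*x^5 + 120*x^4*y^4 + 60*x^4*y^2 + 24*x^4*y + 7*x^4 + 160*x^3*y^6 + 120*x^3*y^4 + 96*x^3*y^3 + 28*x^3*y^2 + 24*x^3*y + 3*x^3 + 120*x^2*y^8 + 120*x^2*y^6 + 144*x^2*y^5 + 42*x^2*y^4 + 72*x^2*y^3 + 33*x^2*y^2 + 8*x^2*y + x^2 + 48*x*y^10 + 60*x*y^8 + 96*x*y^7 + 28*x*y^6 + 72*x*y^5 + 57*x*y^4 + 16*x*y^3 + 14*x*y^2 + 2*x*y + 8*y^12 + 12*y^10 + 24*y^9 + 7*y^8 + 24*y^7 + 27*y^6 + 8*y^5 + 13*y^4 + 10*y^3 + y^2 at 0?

A2

The Hessian of f at 0 is [[2, 2], [2, 2]] with rank 1, so corank 1. A Groebner basis of the Jacobian ideal J(f) in C{x,y} is {y^2, x + y}; counting standard monomials gives mu = 2. Corank 1: A-series; mu = 2 gives A_2.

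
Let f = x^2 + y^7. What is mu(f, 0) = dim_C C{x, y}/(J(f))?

6

The Hessian of f at 0 is [[2, 0], [0, 0]] with rank 1, so corank 1. A Groebner basis of the Jacobian ideal J(f) in C{x,y} is {y^6, x}; counting standard monomials gives mu = 6. Corank 1: A-series; mu = 6 gives A_6.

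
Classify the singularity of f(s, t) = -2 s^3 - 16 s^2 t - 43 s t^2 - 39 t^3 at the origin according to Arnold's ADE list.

D_4

The Hessian of f at 0 is [[0, 0], [0, 0]] with rank 0, so corank 2. A Groebner basis of the Jacobian ideal J(f) in C{s,t} is {t^3, s^2 - 23*t^2/2, s*t + 7*t^2/2}; counting standard monomials gives mu = 4. Corank 2; j^3 = -(s + 3*t)*(2*s^2 + 10*s*t + 13*t^2) splits into three distinct lines over C (the quadratic factor has nonzero discriminant), so D_4.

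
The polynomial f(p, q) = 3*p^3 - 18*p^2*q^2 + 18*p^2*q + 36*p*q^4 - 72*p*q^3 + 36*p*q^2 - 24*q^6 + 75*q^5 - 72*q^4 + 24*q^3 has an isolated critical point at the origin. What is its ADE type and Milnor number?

Type E8, Milnor number mu = 8.

The Hessian of f at 0 has rank 0. Corank 2; j^3 = 3*(p + 2*q)^3 is a perfect cube, so E-series; the 5-jet and mu = 8 give E_8.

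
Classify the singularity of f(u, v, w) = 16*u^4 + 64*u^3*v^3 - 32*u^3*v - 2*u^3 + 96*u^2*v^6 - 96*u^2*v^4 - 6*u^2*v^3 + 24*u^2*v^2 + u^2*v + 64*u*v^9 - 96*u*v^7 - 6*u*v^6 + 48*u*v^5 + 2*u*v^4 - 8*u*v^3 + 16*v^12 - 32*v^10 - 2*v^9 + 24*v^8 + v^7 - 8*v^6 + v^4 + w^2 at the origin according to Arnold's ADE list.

The Hessian of f at 0 has rank 1. Corank 2; j^3 = -u^2*(2*u - v) has shape L^2 M (L != M), so D-series; mu = 5 gives D_5.

D5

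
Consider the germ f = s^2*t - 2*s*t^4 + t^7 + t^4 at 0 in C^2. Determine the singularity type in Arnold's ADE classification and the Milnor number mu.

Type D_5, Milnor number mu = 5.

The Hessian of f at 0 is [[0, 0], [0, 0]] with rank 0, so corank 2. A Groebner basis of the Jacobian ideal J(f) in C{s,t} is {s^3, s^2/4 + t^3, s*t}; counting standard monomials gives mu = 5. Corank 2; j^3 = s^2*t has shape L^2 M (L != M), so D-series; mu = 5 gives D_5.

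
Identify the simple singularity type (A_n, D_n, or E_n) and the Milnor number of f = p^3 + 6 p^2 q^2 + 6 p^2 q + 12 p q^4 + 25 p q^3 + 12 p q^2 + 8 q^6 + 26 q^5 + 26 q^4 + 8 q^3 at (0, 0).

Type E_7, Milnor number mu = 7.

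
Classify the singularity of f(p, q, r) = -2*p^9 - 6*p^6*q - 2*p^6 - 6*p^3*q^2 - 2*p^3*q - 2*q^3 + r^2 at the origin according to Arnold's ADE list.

E7

The Hessian of f at 0 has rank 1. Corank 2; j^3 = -2*q^3 is a perfect cube, so E-series; the 4-jet and mu = 7 give E_7.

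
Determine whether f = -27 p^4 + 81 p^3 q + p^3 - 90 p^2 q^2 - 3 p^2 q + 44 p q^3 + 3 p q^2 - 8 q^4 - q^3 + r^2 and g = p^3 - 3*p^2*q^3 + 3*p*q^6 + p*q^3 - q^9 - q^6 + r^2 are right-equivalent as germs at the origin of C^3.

Yes.

The Hessian of f at 0 is [[0, 0, 0], [0, 0, 0], [0, 0, 2]] with rank 1, so corank 2. A Groebner basis of the Jacobian ideal J(f) in C{p,q,r} is {p^2/3 - 2*p*q/3 + q^4 - q^3/9 + q^2/3, p^3 - 5*p^2/3 + 10*p*q/3 - 4*q^3/9 - 5*q^2/3, p^2*q - 11*p^2/9 + 22*p*q/9 - 16*q^3/27 - 11*q^2/9, -2*p^2/3 + p*q^2 + 4*p*q/3 - 7*q^3/9 - 2*q^2/3, r}; counting standard monomials gives mu = 7. Corank 2; j^3 = (p - q)^3 is a perfect cube, so E-series; the 4-jet and mu = 7 give E_7. The Hessian of g at 0 is [[0, 0, 0], [0, 0, 0], [0, 0, 2]] with rank 1, so corank 2. A Groebner basis of the Jacobian ideal J(g) in C{p,q,r} is {p^3, p*q^2, 3*p^2 + q^3, r}; counting standard monomials gives mu = 7. Corank 2; j^3 = p^3 is a perfect cube, so E-series; the 4-jet and mu = 7 give E_7. Both have type E_7, hence right-equivalent.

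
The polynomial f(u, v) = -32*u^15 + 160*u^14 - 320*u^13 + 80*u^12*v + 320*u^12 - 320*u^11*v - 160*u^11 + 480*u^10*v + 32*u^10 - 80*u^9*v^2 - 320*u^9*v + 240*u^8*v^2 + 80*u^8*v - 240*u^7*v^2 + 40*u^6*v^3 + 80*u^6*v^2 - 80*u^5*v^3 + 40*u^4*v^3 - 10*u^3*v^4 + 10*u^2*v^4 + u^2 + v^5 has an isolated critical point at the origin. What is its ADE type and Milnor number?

Type A_{4}, Milnor number mu = 4.

The Hessian of f at 0 has rank 1. Corank 1: A-series; mu = 4 gives A_4.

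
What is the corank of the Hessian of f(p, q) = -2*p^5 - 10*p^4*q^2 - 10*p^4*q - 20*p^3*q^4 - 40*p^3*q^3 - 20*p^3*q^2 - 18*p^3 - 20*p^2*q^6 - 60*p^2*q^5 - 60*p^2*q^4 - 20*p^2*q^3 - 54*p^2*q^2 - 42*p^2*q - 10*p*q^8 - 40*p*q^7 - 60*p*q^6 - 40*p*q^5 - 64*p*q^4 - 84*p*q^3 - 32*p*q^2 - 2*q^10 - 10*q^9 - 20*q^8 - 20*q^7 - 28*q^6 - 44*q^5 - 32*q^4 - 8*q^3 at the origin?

2

Hessian at 0 has rank 0.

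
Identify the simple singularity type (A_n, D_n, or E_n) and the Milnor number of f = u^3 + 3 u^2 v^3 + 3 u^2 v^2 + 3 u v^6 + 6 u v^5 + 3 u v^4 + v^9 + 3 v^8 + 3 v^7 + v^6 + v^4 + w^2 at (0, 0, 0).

Type E_6, Milnor number mu = 6.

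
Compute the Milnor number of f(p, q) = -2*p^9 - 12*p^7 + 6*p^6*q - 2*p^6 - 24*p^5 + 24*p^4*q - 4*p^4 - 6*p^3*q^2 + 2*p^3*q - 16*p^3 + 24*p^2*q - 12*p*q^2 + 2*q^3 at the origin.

The Hessian of f at 0 has rank 0. Corank 2; j^3 = -2*(2*p - q)^3 is a perfect cube, so E-series; the 4-jet and mu = 7 give E_7.

7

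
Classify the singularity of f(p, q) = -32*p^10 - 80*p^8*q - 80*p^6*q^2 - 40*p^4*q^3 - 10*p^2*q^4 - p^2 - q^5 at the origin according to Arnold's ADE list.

A4

The Hessian of f at 0 is [[-2, 0], [0, 0]] with rank 1, so corank 1. A Groebner basis of the Jacobian ideal J(f) in C{p,q} is {q^4, p}; counting standard monomials gives mu = 4. Corank 1: A-series; mu = 4 gives A_4.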